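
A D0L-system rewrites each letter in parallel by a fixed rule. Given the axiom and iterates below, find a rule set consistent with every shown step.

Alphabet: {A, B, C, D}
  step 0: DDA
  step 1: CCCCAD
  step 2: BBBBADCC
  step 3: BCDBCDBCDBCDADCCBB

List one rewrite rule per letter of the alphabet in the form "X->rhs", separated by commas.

  step 2 ⇒ step 3: BBBBADCC ⇒ BCD·BCD·BCD·BCD·AD·CC·B·B
    A ↦ AD
    B ↦ BCD
    C ↦ B
    D ↦ CC

A->AD, B->BCD, C->B, D->CC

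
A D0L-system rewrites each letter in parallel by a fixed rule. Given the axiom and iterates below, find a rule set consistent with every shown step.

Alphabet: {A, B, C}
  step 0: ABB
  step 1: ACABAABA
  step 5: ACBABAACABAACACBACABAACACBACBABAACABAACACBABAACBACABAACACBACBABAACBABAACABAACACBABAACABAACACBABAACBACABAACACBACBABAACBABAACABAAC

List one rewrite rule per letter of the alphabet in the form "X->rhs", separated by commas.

  step 0 ⇒ step 1: ABB ⇒ AC·ABA·ABA
    A ↦ AC
    B ↦ ABA
    C ↦ B  (constrained at step 1)

A->AC, B->ABA, C->B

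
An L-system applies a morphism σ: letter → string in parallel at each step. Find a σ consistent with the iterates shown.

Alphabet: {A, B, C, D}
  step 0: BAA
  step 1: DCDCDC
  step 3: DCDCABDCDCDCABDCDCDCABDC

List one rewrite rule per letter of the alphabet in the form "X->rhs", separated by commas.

  step 0 ⇒ step 1: BAA ⇒ DC·DC·DC
    A ↦ DC
    B ↦ DC
    C ↦ DA  (constrained at step 1)
    D ↦ AB  (constrained at step 1)

A->DC, B->DC, C->DA, D->AB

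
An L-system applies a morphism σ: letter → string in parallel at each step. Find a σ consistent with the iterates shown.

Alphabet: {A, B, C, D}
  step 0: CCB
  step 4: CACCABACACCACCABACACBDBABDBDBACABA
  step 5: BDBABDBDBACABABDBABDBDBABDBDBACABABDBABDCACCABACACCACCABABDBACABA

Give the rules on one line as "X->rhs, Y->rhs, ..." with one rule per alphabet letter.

A->BA, B->CA, C->BD, D->C

  step 4 ⇒ step 5: CACCABACACCACCABACACBDBABDBDBACABA ⇒ BD·BA·BD·BD·BA·CA·BA·BD·BA·BD·BD·BA·BD·BD·BA·CA·BA·BD·BA·BD·CA·C·CA·BA·CA·C·CA·C·CA·BA·BD·BA·CA·BA
    A ↦ BA
    B ↦ CA
    C ↦ BD
    D ↦ C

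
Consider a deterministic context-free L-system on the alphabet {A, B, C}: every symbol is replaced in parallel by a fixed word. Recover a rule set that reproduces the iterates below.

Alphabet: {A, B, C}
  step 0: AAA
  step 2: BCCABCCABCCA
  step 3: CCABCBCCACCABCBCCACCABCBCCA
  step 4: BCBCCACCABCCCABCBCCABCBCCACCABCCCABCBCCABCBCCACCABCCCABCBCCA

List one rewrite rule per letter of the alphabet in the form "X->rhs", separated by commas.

  step 3 ⇒ step 4: CCABCBCCACCABCBCCACCABCBCCA ⇒ BC·BC·CA·CCA·BC·CCA·BC·BC·CA·BC·BC·CA·CCA·BC·CCA·BC·BC·CA·BC·BC·CA·CCA·BC·CCA·BC·BC·CA
    A ↦ CA
    B ↦ CCA
    C ↦ BC

A->CA, B->CCA, C->BC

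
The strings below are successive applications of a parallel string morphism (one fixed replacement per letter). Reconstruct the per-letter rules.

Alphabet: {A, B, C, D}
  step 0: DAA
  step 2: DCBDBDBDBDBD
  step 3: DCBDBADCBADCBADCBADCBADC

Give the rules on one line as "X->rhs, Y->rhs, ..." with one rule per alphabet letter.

A->CC, B->BA, C->BD, D->DC

  step 2 ⇒ step 3: DCBDBDBDBDBD ⇒ DC·BD·BA·DC·BA·DC·BA·DC·BA·DC·BA·DC
    B ↦ BA
    C ↦ BD
    D ↦ DC
    A ↦ CC  (constrained at step 0)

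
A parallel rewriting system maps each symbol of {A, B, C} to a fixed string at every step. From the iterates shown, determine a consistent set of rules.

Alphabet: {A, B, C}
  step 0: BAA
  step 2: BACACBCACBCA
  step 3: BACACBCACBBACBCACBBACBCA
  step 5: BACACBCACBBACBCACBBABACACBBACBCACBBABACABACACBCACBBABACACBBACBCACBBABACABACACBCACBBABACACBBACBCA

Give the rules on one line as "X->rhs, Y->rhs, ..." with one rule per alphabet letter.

A->CA, B->BA, C->CB

  step 2 ⇒ step 3: BACACBCACBCA ⇒ BA·CA·CB·CA·CB·BA·CB·CA·CB·BA·CB·CA
    A ↦ CA
    B ↦ BA
    C ↦ CB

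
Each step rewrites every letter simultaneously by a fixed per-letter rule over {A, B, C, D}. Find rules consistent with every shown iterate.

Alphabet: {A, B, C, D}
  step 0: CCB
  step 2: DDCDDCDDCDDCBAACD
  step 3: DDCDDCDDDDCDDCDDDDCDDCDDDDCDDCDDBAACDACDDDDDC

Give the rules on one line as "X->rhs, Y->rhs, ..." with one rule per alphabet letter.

  step 2 ⇒ step 3: DDCDDCDDCDDCBAACD ⇒ DDC·DDC·DD·DDC·DDC·DD·DDC·DDC·DD·DDC·DDC·DD·BA·ACD·ACD·DD·DDC
    A ↦ ACD
    B ↦ BA
    C ↦ DD
    D ↦ DDC

A->ACD, B->BA, C->DD, D->DDC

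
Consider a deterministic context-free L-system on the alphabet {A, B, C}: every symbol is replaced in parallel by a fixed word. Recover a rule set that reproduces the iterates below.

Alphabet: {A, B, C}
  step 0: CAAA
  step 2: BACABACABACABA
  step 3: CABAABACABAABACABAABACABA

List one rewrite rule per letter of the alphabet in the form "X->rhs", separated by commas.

A->BA, B->CA, C->A

  step 2 ⇒ step 3: BACABACABACABA ⇒ CA·BA·A·BA·CA·BA·A·BA·CA·BA·A·BA·CA·BA
    A ↦ BA
    B ↦ CA
    C ↦ A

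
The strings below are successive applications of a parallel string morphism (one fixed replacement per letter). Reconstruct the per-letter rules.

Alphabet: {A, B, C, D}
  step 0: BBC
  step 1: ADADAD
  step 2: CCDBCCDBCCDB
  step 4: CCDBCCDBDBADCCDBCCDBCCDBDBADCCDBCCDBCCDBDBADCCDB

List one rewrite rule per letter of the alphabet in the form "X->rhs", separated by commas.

  step 1 ⇒ step 2: ADADAD ⇒ CC·DB·CC·DB·CC·DB
    A ↦ CC
    D ↦ DB
  step 0 ⇒ step 1: BBC ⇒ AD·AD·AD
    B ↦ AD
  step 0 ⇒ step 1: BBC ⇒ AD·AD·AD
    C ↦ AD

A->CC, B->AD, C->AD, D->DB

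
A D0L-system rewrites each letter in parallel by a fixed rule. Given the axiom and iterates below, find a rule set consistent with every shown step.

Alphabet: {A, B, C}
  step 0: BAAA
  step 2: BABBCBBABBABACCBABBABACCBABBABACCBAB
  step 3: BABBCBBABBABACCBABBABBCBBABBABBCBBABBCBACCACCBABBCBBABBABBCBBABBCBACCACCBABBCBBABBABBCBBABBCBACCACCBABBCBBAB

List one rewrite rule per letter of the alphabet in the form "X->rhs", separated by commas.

A->BCB, B->BAB, C->ACC

  step 2 ⇒ step 3: BABBCBBABBABACCBABBABACCBABBABACCBAB ⇒ BAB·BCB·BAB·BAB·ACC·BAB·BAB·BCB·BAB·BAB·BCB·BAB·BCB·ACC·ACC·BAB·BCB·BAB·BAB·BCB·BAB·BCB·ACC·ACC·BAB·BCB·BAB·BAB·BCB·BAB·BCB·ACC·ACC·BAB·BCB·BAB
    A ↦ BCB
    B ↦ BAB
    C ↦ ACC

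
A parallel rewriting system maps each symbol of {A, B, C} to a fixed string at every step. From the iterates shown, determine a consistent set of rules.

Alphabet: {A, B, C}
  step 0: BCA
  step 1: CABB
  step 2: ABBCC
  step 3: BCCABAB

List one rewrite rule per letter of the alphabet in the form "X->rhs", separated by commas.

  step 2 ⇒ step 3: ABBCC ⇒ B·C·C·AB·AB
    A ↦ B
    B ↦ C
    C ↦ AB

A->B, B->C, C->AB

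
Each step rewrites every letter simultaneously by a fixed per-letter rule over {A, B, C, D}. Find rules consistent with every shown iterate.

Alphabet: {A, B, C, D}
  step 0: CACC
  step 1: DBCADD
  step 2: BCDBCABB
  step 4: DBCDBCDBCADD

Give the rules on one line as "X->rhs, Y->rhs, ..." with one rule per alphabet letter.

A->BCA, B->C, C->D, D->B

  step 1 ⇒ step 2: DBCADD ⇒ B·C·D·BCA·B·B
    A ↦ BCA
    B ↦ C
    C ↦ D
    D ↦ B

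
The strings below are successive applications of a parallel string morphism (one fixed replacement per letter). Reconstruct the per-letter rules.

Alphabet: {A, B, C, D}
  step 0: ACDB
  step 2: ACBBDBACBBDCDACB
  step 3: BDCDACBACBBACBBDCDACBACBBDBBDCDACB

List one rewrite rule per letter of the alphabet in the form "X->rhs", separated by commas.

  step 2 ⇒ step 3: ACBBDBACBBDCDACB ⇒ BDC·D·ACB·ACB·B·ACB·BDC·D·ACB·ACB·B·D·B·BDC·D·ACB
    A ↦ BDC
    B ↦ ACB
    C ↦ D
    D ↦ B

A->BDC, B->ACB, C->D, D->B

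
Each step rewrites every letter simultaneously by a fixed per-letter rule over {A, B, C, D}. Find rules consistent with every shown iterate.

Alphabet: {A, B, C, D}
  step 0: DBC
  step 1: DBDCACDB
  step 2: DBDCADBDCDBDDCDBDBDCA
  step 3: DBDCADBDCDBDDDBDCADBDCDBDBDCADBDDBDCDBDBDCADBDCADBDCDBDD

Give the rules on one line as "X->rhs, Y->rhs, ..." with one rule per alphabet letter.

  step 2 ⇒ step 3: DBDCADBDCDBDDCDBDBDCA ⇒ DBD·CA·DBD·CDB·DD·DBD·CA·DBD·CDB·DBD·CA·DBD·DBD·CDB·DBD·CA·DBD·CA·DBD·CDB·DD
    A ↦ DD
    B ↦ CA
    C ↦ CDB
    D ↦ DBD

A->DD, B->CA, C->CDB, D->DBD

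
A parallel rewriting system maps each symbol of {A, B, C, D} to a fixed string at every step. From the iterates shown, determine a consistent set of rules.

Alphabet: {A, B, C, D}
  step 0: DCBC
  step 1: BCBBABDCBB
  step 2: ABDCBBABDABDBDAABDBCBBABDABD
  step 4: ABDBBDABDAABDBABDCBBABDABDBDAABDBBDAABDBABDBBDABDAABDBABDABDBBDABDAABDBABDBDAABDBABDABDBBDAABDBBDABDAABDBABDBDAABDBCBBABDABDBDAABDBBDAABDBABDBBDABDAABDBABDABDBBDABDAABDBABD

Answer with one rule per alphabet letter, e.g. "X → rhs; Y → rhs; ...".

A->BDA, B->ABD, C->CBB, D->B

  step 1 ⇒ step 2: BCBBABDCBB ⇒ ABD·CBB·ABD·ABD·BDA·ABD·B·CBB·ABD·ABD
    A ↦ BDA
    B ↦ ABD
    C ↦ CBB
    D ↦ B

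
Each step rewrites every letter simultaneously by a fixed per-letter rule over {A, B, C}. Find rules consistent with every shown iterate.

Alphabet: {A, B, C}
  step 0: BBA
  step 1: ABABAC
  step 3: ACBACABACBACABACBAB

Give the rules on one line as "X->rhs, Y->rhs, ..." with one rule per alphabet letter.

  step 0 ⇒ step 1: BBA ⇒ AB·AB·AC
    A ↦ AC
    B ↦ AB
    C ↦ B  (constrained at step 1)

A->AC, B->AB, C->B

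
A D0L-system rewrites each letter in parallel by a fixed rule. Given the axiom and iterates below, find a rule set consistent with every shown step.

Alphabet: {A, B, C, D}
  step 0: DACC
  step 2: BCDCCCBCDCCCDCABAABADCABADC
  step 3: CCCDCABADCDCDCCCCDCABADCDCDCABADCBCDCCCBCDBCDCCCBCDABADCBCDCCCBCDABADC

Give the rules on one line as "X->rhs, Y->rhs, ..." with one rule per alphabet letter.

  step 2 ⇒ step 3: BCDCCCBCDCCCDCABAABADCABADC ⇒ CCC·DC·ABA·DC·DC·DC·CCC·DC·ABA·DC·DC·DC·ABA·DC·BCD·CCC·BCD·BCD·CCC·BCD·ABA·DC·BCD·CCC·BCD·ABA·DC
    A ↦ BCD
    B ↦ CCC
    C ↦ DC
    D ↦ ABA

A->BCD, B->CCC, C->DC, D->ABA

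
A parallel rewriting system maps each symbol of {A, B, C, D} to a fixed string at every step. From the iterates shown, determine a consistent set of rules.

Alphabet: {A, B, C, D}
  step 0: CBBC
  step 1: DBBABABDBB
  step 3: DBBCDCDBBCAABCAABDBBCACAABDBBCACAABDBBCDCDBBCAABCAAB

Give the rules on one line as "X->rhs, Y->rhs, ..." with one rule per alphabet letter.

A->CA, B->AB, C->DBB, D->CDC

  step 0 ⇒ step 1: CBBC ⇒ DBB·AB·AB·DBB
    B ↦ AB
    C ↦ DBB
    A ↦ CA  (constrained at step 1)
    D ↦ CDC  (constrained at step 1)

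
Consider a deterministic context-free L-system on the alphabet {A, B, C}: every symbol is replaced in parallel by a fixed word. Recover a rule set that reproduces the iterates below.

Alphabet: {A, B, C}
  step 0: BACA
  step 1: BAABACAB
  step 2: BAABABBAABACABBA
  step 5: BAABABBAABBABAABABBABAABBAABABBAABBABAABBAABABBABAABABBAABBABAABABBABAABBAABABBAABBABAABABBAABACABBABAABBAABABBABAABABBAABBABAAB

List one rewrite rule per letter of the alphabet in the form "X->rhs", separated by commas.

  step 1 ⇒ step 2: BAABACAB ⇒ BA·AB·AB·BA·AB·AC·AB·BA
    A ↦ AB
    B ↦ BA
    C ↦ AC

A->AB, B->BA, C->AC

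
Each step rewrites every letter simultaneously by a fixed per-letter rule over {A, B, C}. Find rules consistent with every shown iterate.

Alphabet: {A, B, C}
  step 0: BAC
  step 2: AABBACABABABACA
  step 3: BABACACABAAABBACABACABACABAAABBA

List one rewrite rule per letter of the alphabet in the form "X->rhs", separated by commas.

  step 2 ⇒ step 3: AABBACABABABACA ⇒ BA·BA·CA·CA·BA·AAB·BA·CA·BA·CA·BA·CA·BA·AAB·BA
    A ↦ BA
    B ↦ CA
    C ↦ AAB

A->BA, B->CA, C->AAB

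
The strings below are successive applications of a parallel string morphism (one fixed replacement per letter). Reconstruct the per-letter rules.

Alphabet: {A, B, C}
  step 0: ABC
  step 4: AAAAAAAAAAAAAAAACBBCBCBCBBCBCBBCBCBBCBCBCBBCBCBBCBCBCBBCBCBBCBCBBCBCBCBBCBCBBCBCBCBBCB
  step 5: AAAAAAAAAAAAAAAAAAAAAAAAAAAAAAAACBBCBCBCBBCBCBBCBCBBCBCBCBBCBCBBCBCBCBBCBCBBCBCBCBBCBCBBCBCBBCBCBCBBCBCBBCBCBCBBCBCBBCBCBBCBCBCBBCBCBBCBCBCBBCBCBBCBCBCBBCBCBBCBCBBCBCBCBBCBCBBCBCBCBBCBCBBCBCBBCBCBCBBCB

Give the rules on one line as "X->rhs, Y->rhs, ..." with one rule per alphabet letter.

  step 4 ⇒ step 5: AAAAAAAAAAAAAAAACBBCBCBCBBCBCBBCBCBBCBCBCBBCBCBBCBCBCBBCBCBBCBCBBCBCBCBBCBCBBCBCBCBBCB ⇒ AA·AA·AA·AA·AA·AA·AA·AA·AA·AA·AA·AA·AA·AA·AA·AA·CBB·CB·CB·CBB·CB·CBB·CB·CBB·CB·CB·CBB·CB·CBB·CB·CB·CBB·CB·CBB·CB·CB·CBB·CB·CBB·CB·CBB·CB·CB·CBB·CB·CBB·CB·CB·CBB·CB·CBB·CB·CBB·CB·CB·CBB·CB·CBB·CB·CB·CBB·CB·CBB·CB·CB·CBB·CB·CBB·CB·CBB·CB·CB·CBB·CB·CBB·CB·CB·CBB·CB·CBB·CB·CBB·CB·CB·CBB·CB
    A ↦ AA
    B ↦ CB
    C ↦ CBB

A->AA, B->CB, C->CBB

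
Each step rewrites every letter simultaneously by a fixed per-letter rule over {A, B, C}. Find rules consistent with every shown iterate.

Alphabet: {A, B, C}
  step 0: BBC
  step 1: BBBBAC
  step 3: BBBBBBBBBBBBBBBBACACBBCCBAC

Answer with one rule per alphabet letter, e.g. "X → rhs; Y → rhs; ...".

A->CCB, B->BB, C->AC

  step 0 ⇒ step 1: BBC ⇒ BB·BB·AC
    B ↦ BB
    C ↦ AC
    A ↦ CCB  (constrained at step 1)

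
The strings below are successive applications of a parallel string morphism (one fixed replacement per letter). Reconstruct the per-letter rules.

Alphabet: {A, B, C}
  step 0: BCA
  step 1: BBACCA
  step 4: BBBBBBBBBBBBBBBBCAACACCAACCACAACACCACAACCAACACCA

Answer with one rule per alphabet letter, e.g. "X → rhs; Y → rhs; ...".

  step 0 ⇒ step 1: BCA ⇒ BB·AC·CA
    A ↦ CA
    B ↦ BB
    C ↦ AC

A->CA, B->BB, C->AC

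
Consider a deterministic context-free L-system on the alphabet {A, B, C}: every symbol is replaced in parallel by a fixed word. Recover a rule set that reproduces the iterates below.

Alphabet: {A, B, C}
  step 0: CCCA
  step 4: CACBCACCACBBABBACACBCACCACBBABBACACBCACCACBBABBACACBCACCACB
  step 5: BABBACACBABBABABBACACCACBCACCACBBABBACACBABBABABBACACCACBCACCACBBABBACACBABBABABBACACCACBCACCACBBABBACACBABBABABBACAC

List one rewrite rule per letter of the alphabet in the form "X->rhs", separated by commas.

A->B, B->CAC, C->BA

  step 4 ⇒ step 5: CACBCACCACBBABBACACBCACCACBBABBACACBCACCACBBABBACACBCACCACB ⇒ BA·B·BA·CAC·BA·B·BA·BA·B·BA·CAC·CAC·B·CAC·CAC·B·BA·B·BA·CAC·BA·B·BA·BA·B·BA·CAC·CAC·B·CAC·CAC·B·BA·B·BA·CAC·BA·B·BA·BA·B·BA·CAC·CAC·B·CAC·CAC·B·BA·B·BA·CAC·BA·B·BA·BA·B·BA·CAC
    A ↦ B
    B ↦ CAC
    C ↦ BA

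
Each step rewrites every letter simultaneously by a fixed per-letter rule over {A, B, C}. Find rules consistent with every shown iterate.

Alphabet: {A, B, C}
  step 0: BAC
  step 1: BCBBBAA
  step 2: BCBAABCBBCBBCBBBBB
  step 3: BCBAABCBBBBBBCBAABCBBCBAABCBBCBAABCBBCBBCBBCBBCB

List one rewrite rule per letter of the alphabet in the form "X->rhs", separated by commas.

  step 2 ⇒ step 3: BCBAABCBBCBBCBBBBB ⇒ BCB·AA·BCB·BB·BB·BCB·AA·BCB·BCB·AA·BCB·BCB·AA·BCB·BCB·BCB·BCB·BCB
    A ↦ BB
    B ↦ BCB
    C ↦ AA

A->BB, B->BCB, C->AA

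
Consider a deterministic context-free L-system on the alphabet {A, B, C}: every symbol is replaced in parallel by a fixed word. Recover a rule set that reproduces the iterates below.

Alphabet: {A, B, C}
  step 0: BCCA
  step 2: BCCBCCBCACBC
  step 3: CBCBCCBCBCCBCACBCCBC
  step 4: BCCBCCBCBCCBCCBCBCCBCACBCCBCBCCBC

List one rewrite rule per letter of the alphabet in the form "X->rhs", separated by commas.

  step 3 ⇒ step 4: CBCBCCBCBCCBCACBCCBC ⇒ BC·C·BC·C·BC·BC·C·BC·C·BC·BC·C·BC·AC·BC·C·BC·BC·C·BC
    A ↦ AC
    B ↦ C
    C ↦ BC

A->AC, B->C, C->BC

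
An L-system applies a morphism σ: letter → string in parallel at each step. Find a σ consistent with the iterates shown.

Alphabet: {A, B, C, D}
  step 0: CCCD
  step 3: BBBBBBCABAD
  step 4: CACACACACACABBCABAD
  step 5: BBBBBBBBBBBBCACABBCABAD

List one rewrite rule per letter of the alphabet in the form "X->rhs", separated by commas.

  step 4 ⇒ step 5: CACACACACACABBCABAD ⇒ B·B·B·B·B·B·B·B·B·B·B·B·CA·CA·B·B·CA·B·AD
    A ↦ B
    B ↦ CA
    C ↦ B
    D ↦ AD

A->B, B->CA, C->B, D->AD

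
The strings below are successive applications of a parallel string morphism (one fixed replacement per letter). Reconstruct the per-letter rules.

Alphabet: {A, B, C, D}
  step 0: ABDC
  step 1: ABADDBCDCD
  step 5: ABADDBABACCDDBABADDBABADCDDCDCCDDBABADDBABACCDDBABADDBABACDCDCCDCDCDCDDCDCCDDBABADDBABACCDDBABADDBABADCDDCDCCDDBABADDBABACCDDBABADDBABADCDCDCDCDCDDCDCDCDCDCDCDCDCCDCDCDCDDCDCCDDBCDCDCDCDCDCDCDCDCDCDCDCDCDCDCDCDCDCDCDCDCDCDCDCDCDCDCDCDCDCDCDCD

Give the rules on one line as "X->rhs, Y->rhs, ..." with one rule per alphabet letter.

A->ABA, B->DDB, C->DCD, D->C

  step 0 ⇒ step 1: ABDC ⇒ ABA·DDB·C·DCD
    A ↦ ABA
    B ↦ DDB
    C ↦ DCD
    D ↦ C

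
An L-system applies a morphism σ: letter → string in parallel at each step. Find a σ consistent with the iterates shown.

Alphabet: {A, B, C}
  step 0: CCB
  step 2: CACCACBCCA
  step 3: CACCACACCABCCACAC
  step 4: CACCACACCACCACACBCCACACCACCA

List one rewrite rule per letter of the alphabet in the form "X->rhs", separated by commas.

A->C, B->BC, C->CA

  step 3 ⇒ step 4: CACCACACCABCCACAC ⇒ CA·C·CA·CA·C·CA·C·CA·CA·C·BC·CA·CA·C·CA·C·CA
    A ↦ C
    B ↦ BC
    C ↦ CA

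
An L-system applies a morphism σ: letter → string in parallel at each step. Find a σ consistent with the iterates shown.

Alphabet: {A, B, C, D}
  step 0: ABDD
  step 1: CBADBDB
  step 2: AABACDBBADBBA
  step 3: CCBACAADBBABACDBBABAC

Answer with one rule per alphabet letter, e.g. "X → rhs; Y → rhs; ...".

A->C, B->BA, C->AA, D->DB

  step 2 ⇒ step 3: AABACDBBADBBA ⇒ C·C·BA·C·AA·DB·BA·BA·C·DB·BA·BA·C
    A ↦ C
    B ↦ BA
    C ↦ AA
    D ↦ DB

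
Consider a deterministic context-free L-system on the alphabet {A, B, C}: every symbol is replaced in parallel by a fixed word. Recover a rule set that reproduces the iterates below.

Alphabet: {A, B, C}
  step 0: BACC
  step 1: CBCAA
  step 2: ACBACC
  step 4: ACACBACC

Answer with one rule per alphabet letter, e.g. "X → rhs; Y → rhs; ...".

  step 1 ⇒ step 2: CBCAA ⇒ A·CB·A·C·C
    A ↦ C
    B ↦ CB
    C ↦ A

A->C, B->CB, C->A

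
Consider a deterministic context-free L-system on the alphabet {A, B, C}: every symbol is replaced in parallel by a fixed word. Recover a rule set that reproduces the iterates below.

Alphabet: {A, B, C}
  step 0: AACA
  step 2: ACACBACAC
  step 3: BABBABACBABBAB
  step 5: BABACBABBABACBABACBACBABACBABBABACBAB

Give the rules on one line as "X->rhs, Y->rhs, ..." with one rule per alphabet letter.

  step 2 ⇒ step 3: ACACBACAC ⇒ B·AB·B·AB·AC·B·AB·B·AB
    A ↦ B
    B ↦ AC
    C ↦ AB

A->B, B->AC, C->AB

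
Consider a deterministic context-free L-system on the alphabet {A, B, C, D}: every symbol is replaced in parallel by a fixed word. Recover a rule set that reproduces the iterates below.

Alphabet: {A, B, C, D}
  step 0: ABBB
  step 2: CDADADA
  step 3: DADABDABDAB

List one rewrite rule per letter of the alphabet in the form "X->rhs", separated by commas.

A->B, B->C, C->DA, D->DA

  step 2 ⇒ step 3: CDADADA ⇒ DA·DA·B·DA·B·DA·B
    A ↦ B
    C ↦ DA
    D ↦ DA
    B ↦ C  (constrained at step 0)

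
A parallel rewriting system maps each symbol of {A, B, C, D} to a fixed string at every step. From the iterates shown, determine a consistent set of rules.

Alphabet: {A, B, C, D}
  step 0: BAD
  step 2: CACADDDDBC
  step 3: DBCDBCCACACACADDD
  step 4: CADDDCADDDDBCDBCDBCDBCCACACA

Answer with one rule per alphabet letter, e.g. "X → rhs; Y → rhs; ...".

A->BC, B->DD, C->D, D->CA

  step 3 ⇒ step 4: DBCDBCCACACACADDD ⇒ CA·DD·D·CA·DD·D·D·BC·D·BC·D·BC·D·BC·CA·CA·CA
    A ↦ BC
    B ↦ DD
    C ↦ D
    D ↦ CA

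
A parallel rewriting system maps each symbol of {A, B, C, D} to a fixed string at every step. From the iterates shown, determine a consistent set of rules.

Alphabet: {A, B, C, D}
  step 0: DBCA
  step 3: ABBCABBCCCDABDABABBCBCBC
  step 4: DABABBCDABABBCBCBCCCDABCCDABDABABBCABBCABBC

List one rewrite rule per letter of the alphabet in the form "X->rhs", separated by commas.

  step 3 ⇒ step 4: ABBCABBCCCDABDABABBCBCBC ⇒ D·AB·AB·BC·D·AB·AB·BC·BC·BC·CC·D·AB·CC·D·AB·D·AB·AB·BC·AB·BC·AB·BC
    A ↦ D
    B ↦ AB
    C ↦ BC
    D ↦ CC

A->D, B->AB, C->BC, D->CC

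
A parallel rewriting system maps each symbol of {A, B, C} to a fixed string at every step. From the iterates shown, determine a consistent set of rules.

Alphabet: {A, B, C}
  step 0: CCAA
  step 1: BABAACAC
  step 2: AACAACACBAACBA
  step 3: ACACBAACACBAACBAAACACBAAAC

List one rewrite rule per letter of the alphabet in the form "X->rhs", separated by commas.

  step 2 ⇒ step 3: AACAACACBAACBA ⇒ AC·AC·BA·AC·AC·BA·AC·BA·A·AC·AC·BA·A·AC
    A ↦ AC
    B ↦ A
    C ↦ BA

A->AC, B->A, C->BA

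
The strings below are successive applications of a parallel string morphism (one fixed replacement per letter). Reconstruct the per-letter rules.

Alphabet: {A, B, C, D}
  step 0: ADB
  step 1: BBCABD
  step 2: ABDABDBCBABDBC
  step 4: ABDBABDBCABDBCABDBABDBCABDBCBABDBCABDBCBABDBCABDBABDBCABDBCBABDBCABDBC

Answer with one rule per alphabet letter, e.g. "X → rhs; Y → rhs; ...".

A->B, B->ABD, C->BC, D->BC

  step 1 ⇒ step 2: BBCABD ⇒ ABD·ABD·BC·B·ABD·BC
    A ↦ B
    B ↦ ABD
    C ↦ BC
    D ↦ BC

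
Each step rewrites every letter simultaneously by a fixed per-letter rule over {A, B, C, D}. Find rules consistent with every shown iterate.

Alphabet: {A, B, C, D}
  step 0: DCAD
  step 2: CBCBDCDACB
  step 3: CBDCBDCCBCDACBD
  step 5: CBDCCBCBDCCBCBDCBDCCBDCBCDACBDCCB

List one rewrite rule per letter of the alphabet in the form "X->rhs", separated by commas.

  step 2 ⇒ step 3: CBCBDCDACB ⇒ CB·D·CB·D·C·CB·C·DA·CB·D
    A ↦ DA
    B ↦ D
    C ↦ CB
    D ↦ C

A->DA, B->D, C->CB, D->C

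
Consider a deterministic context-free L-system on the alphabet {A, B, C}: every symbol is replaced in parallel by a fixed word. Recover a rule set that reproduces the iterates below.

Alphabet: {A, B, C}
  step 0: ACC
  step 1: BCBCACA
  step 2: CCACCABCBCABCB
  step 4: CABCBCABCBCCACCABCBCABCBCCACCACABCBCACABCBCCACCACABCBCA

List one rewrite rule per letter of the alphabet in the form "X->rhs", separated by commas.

  step 1 ⇒ step 2: BCBCACA ⇒ C·CA·C·CA·BCB·CA·BCB
    A ↦ BCB
    B ↦ C
    C ↦ CA

A->BCB, B->C, C->CA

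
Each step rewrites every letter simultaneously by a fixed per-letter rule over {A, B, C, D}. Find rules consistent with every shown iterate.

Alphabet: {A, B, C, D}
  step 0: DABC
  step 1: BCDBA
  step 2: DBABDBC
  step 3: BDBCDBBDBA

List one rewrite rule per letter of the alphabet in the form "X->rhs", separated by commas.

  step 2 ⇒ step 3: DBABDBC ⇒ B·DB·C·DB·B·DB·A
    A ↦ C
    B ↦ DB
    C ↦ A
    D ↦ B

A->C, B->DB, C->A, D->B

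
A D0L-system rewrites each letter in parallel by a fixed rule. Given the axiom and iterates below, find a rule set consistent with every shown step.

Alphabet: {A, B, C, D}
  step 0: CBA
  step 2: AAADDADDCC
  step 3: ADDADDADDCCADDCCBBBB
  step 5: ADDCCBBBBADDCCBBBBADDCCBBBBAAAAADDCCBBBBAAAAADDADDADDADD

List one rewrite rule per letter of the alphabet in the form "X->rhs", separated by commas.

A->ADD, B->A, C->BB, D->C

  step 2 ⇒ step 3: AAADDADDCC ⇒ ADD·ADD·ADD·C·C·ADD·C·C·BB·BB
    A ↦ ADD
    C ↦ BB
    D ↦ C
    B ↦ A  (constrained at step 0)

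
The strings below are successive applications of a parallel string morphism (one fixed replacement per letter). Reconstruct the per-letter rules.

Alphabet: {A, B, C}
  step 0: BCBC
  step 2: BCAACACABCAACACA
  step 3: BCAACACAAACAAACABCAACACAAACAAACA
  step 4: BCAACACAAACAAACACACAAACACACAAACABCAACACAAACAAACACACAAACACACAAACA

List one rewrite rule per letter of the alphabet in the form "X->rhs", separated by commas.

  step 3 ⇒ step 4: BCAACACAAACAAACABCAACACAAACAAACA ⇒ BC·AA·CA·CA·AA·CA·AA·CA·CA·CA·AA·CA·CA·CA·AA·CA·BC·AA·CA·CA·AA·CA·AA·CA·CA·CA·AA·CA·CA·CA·AA·CA
    A ↦ CA
    B ↦ BC
    C ↦ AA

A->CA, B->BC, C->AA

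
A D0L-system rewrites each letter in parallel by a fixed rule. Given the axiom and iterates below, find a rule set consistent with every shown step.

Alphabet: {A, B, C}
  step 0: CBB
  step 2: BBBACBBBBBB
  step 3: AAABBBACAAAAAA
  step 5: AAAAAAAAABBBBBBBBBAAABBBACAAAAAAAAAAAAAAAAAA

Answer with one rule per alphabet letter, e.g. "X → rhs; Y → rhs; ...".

  step 2 ⇒ step 3: BBBACBBBBBB ⇒ A·A·A·BBB·AC·A·A·A·A·A·A
    A ↦ BBB
    B ↦ A
    C ↦ AC

A->BBB, B->A, C->AC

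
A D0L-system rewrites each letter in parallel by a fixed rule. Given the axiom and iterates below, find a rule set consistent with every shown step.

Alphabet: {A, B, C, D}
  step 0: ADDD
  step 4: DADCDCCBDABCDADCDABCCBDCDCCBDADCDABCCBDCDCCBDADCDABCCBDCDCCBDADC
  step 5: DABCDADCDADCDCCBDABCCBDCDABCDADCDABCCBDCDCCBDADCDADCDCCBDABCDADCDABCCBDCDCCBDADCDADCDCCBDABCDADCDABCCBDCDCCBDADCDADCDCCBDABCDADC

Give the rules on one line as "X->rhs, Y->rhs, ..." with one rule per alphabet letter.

  step 4 ⇒ step 5: DADCDCCBDABCDADCDABCCBDCDCCBDADCDABCCBDCDCCBDADCDABCCBDCDCCBDADC ⇒ DA·BC·DA·DC·DA·DC·DC·CB·DA·BC·CB·DC·DA·BC·DA·DC·DA·BC·CB·DC·DC·CB·DA·DC·DA·DC·DC·CB·DA·BC·DA·DC·DA·BC·CB·DC·DC·CB·DA·DC·DA·DC·DC·CB·DA·BC·DA·DC·DA·BC·CB·DC·DC·CB·DA·DC·DA·DC·DC·CB·DA·BC·DA·DC
    A ↦ BC
    B ↦ CB
    C ↦ DC
    D ↦ DA

A->BC, B->CB, C->DC, D->DA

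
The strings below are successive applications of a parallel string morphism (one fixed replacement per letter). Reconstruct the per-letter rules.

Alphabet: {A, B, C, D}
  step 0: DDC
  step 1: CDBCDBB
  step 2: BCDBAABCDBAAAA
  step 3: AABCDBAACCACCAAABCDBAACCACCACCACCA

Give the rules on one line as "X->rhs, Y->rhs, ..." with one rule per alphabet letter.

  step 2 ⇒ step 3: BCDBAABCDBAAAA ⇒ AA·B·CDB·AA·CCA·CCA·AA·B·CDB·AA·CCA·CCA·CCA·CCA
    A ↦ CCA
    B ↦ AA
    C ↦ B
    D ↦ CDB

A->CCA, B->AA, C->B, D->CDB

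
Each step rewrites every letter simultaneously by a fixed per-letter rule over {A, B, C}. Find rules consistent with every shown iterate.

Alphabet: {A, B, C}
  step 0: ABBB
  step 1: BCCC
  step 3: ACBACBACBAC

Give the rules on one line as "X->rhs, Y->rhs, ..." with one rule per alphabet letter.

A->B, B->C, C->AC

  step 0 ⇒ step 1: ABBB ⇒ B·C·C·C
    A ↦ B
    B ↦ C
    C ↦ AC  (constrained at step 1)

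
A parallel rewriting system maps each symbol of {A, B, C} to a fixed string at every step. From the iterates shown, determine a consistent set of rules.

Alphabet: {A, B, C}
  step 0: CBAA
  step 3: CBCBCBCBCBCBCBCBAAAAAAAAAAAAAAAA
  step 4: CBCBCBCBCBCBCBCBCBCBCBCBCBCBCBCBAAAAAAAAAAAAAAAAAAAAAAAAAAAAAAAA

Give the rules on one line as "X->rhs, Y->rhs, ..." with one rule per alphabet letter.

A->AA, B->CB, C->CB

  step 3 ⇒ step 4: CBCBCBCBCBCBCBCBAAAAAAAAAAAAAAAA ⇒ CB·CB·CB·CB·CB·CB·CB·CB·CB·CB·CB·CB·CB·CB·CB·CB·AA·AA·AA·AA·AA·AA·AA·AA·AA·AA·AA·AA·AA·AA·AA·AA
    A ↦ AA
    B ↦ CB
    C ↦ CB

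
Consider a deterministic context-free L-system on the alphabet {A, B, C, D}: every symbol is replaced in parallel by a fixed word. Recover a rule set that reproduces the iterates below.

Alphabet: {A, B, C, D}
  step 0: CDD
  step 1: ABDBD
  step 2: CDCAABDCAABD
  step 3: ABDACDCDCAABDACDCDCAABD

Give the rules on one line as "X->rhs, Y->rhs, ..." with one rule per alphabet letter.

A->CD, B->CAA, C->A, D->BD

  step 2 ⇒ step 3: CDCAABDCAABD ⇒ A·BD·A·CD·CD·CAA·BD·A·CD·CD·CAA·BD
    A ↦ CD
    B ↦ CAA
    C ↦ A
    D ↦ BD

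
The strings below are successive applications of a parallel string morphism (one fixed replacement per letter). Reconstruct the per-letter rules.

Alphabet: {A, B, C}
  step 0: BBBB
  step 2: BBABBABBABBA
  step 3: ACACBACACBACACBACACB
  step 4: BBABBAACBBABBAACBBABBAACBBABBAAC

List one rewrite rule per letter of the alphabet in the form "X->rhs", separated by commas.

A->B, B->AC, C->BA

  step 3 ⇒ step 4: ACACBACACBACACBACACB ⇒ B·BA·B·BA·AC·B·BA·B·BA·AC·B·BA·B·BA·AC·B·BA·B·BA·AC
    A ↦ B
    B ↦ AC
    C ↦ BA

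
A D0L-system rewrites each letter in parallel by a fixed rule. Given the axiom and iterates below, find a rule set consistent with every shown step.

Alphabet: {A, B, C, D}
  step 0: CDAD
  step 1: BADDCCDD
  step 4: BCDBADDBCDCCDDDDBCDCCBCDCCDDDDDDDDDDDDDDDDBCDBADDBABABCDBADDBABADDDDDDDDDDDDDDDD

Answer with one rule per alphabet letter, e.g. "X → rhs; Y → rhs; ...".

  step 0 ⇒ step 1: CDAD ⇒ BA·DD·CC·DD
    A ↦ CC
    C ↦ BA
    D ↦ DD
    B ↦ BCD  (constrained at step 1)

A->CC, B->BCD, C->BA, D->DD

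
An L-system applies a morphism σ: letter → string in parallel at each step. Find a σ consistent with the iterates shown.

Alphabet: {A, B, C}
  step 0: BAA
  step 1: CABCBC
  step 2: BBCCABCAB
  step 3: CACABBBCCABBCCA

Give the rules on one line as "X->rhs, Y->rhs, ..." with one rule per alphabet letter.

A->BC, B->CA, C->B

  step 2 ⇒ step 3: BBCCABCAB ⇒ CA·CA·B·B·BC·CA·B·BC·CA
    A ↦ BC
    B ↦ CA
    C ↦ B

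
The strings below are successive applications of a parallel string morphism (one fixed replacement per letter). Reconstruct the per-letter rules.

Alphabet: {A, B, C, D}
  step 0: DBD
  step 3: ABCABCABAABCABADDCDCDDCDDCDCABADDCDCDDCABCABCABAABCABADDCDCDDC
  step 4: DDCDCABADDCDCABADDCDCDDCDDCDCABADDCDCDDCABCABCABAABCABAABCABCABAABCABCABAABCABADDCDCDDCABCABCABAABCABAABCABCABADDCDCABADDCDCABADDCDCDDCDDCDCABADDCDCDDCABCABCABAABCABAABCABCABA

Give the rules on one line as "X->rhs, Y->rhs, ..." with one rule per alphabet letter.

A->DDC, B->DC, C->ABA, D->ABC

  step 3 ⇒ step 4: ABCABCABAABCABADDCDCDDCDDCDCABADDCDCDDCABCABCABAABCABADDCDCDDC ⇒ DDC·DC·ABA·DDC·DC·ABA·DDC·DC·DDC·DDC·DC·ABA·DDC·DC·DDC·ABC·ABC·ABA·ABC·ABA·ABC·ABC·ABA·ABC·ABC·ABA·ABC·ABA·DDC·DC·DDC·ABC·ABC·ABA·ABC·ABA·ABC·ABC·ABA·DDC·DC·ABA·DDC·DC·ABA·DDC·DC·DDC·DDC·DC·ABA·DDC·DC·DDC·ABC·ABC·ABA·ABC·ABA·ABC·ABC·ABA
    A ↦ DDC
    B ↦ DC
    C ↦ ABA
    D ↦ ABC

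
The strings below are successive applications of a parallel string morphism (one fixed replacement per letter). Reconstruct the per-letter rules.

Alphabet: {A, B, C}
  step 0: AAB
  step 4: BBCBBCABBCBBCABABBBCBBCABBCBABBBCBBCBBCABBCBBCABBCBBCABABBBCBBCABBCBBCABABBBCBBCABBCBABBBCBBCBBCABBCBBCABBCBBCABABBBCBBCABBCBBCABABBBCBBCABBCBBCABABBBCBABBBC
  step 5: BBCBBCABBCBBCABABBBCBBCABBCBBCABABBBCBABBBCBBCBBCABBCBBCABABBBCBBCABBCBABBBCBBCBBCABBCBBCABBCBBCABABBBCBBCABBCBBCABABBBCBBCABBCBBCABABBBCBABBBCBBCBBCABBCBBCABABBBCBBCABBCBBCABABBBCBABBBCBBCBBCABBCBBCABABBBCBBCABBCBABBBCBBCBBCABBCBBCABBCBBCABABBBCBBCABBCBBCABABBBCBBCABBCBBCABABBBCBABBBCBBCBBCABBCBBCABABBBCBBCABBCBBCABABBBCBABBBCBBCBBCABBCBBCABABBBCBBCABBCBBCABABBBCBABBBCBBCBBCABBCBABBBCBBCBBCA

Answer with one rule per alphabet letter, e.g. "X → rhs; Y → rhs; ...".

A->BAB, B->BBC, C->A

  step 4 ⇒ step 5: BBCBBCABBCBBCABABBBCBBCABBCBABBBCBBCBBCABBCBBCABBCBBCABABBBCBBCABBCBBCABABBBCBBCABBCBABBBCBBCBBCABBCBBCABBCBBCABABBBCBBCABBCBBCABABBBCBBCABBCBBCABABBBCBABBBC ⇒ BBC·BBC·A·BBC·BBC·A·BAB·BBC·BBC·A·BBC·BBC·A·BAB·BBC·BAB·BBC·BBC·BBC·A·BBC·BBC·A·BAB·BBC·BBC·A·BBC·BAB·BBC·BBC·BBC·A·BBC·BBC·A·BBC·BBC·A·BAB·BBC·BBC·A·BBC·BBC·A·BAB·BBC·BBC·A·BBC·BBC·A·BAB·BBC·BAB·BBC·BBC·BBC·A·BBC·BBC·A·BAB·BBC·BBC·A·BBC·BBC·A·BAB·BBC·BAB·BBC·BBC·BBC·A·BBC·BBC·A·BAB·BBC·BBC·A·BBC·BAB·BBC·BBC·BBC·A·BBC·BBC·A·BBC·BBC·A·BAB·BBC·BBC·A·BBC·BBC·A·BAB·BBC·BBC·A·BBC·BBC·A·BAB·BBC·BAB·BBC·BBC·BBC·A·BBC·BBC·A·BAB·BBC·BBC·A·BBC·BBC·A·BAB·BBC·BAB·BBC·BBC·BBC·A·BBC·BBC·A·BAB·BBC·BBC·A·BBC·BBC·A·BAB·BBC·BAB·BBC·BBC·BBC·A·BBC·BAB·BBC·BBC·BBC·A
    A ↦ BAB
    B ↦ BBC
    C ↦ A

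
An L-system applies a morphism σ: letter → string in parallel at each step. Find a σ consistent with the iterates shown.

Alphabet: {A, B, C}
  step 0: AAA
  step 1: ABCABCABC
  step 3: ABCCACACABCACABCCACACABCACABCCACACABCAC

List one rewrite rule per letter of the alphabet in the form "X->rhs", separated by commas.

A->ABC, B->C, C->AC

  step 0 ⇒ step 1: AAA ⇒ ABC·ABC·ABC
    A ↦ ABC
    B ↦ C  (constrained at step 1)
    C ↦ AC  (constrained at step 1)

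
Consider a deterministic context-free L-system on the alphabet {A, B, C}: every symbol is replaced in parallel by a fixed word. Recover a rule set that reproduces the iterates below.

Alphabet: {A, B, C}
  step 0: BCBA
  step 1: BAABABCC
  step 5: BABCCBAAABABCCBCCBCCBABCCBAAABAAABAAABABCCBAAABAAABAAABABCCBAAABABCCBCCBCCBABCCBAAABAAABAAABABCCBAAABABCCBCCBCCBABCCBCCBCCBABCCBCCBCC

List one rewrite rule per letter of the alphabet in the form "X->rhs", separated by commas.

A->BCC, B->BA, C->A

  step 0 ⇒ step 1: BCBA ⇒ BA·A·BA·BCC
    A ↦ BCC
    B ↦ BA
    C ↦ A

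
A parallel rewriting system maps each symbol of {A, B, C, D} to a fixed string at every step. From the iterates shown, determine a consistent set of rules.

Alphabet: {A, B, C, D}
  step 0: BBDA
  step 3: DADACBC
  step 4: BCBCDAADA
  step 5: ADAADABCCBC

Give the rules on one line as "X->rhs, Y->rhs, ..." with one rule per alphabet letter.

  step 4 ⇒ step 5: BCBCDAADA ⇒ A·DA·A·DA·B·C·C·B·C
    A ↦ C
    B ↦ A
    C ↦ DA
    D ↦ B

A->C, B->A, C->DA, D->B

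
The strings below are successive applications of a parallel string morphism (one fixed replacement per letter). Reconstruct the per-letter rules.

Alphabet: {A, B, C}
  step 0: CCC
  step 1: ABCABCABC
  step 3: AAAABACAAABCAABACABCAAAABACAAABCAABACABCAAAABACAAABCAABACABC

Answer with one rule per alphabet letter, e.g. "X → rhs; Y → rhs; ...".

A->AA, B->BAC, C->ABC

  step 0 ⇒ step 1: CCC ⇒ ABC·ABC·ABC
    C ↦ ABC
    A ↦ AA  (constrained at step 1)
    B ↦ BAC  (constrained at step 1)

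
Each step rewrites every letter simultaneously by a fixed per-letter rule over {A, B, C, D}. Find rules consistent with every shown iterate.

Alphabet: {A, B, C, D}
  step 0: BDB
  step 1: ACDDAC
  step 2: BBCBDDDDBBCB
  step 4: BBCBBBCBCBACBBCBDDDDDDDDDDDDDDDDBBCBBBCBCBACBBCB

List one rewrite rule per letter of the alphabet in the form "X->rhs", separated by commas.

A->BB, B->AC, C->CB, D->DD

  step 1 ⇒ step 2: ACDDAC ⇒ BB·CB·DD·DD·BB·CB
    A ↦ BB
    C ↦ CB
    D ↦ DD
  step 0 ⇒ step 1: BDB ⇒ AC·DD·AC
    B ↦ AC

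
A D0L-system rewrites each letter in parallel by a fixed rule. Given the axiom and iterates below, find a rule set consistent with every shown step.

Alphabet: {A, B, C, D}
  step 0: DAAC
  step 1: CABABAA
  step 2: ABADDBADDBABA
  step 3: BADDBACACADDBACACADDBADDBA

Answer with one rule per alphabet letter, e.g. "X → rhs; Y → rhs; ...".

  step 2 ⇒ step 3: ABADDBADDBABA ⇒ BA·DD·BA·CA·CA·DD·BA·CA·CA·DD·BA·DD·BA
    A ↦ BA
    B ↦ DD
    D ↦ CA
  step 0 ⇒ step 1: DAAC ⇒ CA·BA·BA·A
    C ↦ A

A->BA, B->DD, C->A, D->CA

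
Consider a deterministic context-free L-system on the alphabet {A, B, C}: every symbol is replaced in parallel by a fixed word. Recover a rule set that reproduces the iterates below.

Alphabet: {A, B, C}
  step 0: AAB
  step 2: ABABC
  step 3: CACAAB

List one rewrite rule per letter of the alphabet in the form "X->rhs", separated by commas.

A->C, B->A, C->AB

  step 2 ⇒ step 3: ABABC ⇒ C·A·C·A·AB
    A ↦ C
    B ↦ A
    C ↦ AB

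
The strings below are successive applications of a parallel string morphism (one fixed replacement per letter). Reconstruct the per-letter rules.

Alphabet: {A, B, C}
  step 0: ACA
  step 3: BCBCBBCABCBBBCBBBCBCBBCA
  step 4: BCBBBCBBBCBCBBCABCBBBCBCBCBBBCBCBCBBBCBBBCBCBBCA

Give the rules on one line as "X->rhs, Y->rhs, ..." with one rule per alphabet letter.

A->CA, B->BC, C->BB

  step 3 ⇒ step 4: BCBCBBCABCBBBCBBBCBCBBCA ⇒ BC·BB·BC·BB·BC·BC·BB·CA·BC·BB·BC·BC·BC·BB·BC·BC·BC·BB·BC·BB·BC·BC·BB·CA
    A ↦ CA
    B ↦ BC
    C ↦ BB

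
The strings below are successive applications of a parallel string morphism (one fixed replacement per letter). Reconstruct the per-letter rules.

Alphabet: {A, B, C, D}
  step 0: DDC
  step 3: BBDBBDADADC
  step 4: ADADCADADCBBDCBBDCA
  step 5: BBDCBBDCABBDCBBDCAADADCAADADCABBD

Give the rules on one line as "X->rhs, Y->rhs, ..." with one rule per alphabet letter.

  step 4 ⇒ step 5: ADADCADADCBBDCBBDCA ⇒ BBD·C·BBD·C·A·BBD·C·BBD·C·A·AD·AD·C·A·AD·AD·C·A·BBD
    A ↦ BBD
    B ↦ AD
    C ↦ A
    D ↦ C

A->BBD, B->AD, C->A, D->C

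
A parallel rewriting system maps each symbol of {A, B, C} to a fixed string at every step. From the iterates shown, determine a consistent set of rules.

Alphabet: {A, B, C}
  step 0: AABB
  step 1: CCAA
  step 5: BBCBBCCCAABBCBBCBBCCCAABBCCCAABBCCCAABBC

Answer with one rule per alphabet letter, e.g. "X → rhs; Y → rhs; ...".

A->C, B->A, C->BBC

  step 0 ⇒ step 1: AABB ⇒ C·C·A·A
    A ↦ C
    B ↦ A
    C ↦ BBC  (constrained at step 1)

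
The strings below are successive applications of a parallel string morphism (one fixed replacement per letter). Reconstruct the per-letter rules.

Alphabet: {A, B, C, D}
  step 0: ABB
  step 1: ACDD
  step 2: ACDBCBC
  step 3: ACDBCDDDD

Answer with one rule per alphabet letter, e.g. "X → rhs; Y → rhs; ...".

A->AC, B->D, C->D, D->BC

  step 2 ⇒ step 3: ACDBCBC ⇒ AC·D·BC·D·D·D·D
    A ↦ AC
    B ↦ D
    C ↦ D
    D ↦ BC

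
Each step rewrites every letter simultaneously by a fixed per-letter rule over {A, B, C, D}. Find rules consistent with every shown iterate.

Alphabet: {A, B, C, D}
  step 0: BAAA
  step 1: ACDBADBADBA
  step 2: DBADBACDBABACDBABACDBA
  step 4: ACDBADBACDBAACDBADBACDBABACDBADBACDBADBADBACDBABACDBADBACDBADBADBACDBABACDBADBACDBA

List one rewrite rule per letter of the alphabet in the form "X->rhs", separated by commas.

  step 1 ⇒ step 2: ACDBADBADBA ⇒ DBA·D·B·AC·DBA·B·AC·DBA·B·AC·DBA
    A ↦ DBA
    B ↦ AC
    C ↦ D
    D ↦ B

A->DBA, B->AC, C->D, D->B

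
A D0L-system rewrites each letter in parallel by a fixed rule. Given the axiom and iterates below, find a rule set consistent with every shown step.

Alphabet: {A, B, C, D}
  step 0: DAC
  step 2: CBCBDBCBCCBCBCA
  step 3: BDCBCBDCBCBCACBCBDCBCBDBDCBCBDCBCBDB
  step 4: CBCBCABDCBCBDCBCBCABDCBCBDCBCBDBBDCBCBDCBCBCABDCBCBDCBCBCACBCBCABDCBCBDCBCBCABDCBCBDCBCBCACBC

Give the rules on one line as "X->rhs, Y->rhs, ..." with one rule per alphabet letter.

  step 3 ⇒ step 4: BDCBCBDCBCBCACBCBDCBCBDBDCBCBDCBCBDB ⇒ CBC·BCA·BD·CBC·BD·CBC·BCA·BD·CBC·BD·CBC·BD·B·BD·CBC·BD·CBC·BCA·BD·CBC·BD·CBC·BCA·CBC·BCA·BD·CBC·BD·CBC·BCA·BD·CBC·BD·CBC·BCA·CBC
    A ↦ B
    B ↦ CBC
    C ↦ BD
    D ↦ BCA

A->B, B->CBC, C->BD, D->BCA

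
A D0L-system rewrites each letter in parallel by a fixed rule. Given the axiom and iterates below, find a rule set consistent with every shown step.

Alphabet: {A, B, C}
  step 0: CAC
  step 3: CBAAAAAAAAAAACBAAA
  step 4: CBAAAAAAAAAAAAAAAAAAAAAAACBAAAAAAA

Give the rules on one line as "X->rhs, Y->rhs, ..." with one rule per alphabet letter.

A->AA, B->A, C->CB

  step 3 ⇒ step 4: CBAAAAAAAAAAACBAAA ⇒ CB·A·AA·AA·AA·AA·AA·AA·AA·AA·AA·AA·AA·CB·A·AA·AA·AA
    A ↦ AA
    B ↦ A
    C ↦ CB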